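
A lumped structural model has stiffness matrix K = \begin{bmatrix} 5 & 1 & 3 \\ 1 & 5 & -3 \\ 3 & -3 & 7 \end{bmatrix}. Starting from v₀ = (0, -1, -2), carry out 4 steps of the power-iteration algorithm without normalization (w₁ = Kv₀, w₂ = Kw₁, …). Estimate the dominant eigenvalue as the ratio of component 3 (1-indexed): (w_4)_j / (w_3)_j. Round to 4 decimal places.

9.9910

w1 = Kv₀ = (5·0 + 1·(-1) + 3·(-2); 1·0 + 5·(-1) + (-3)·(-2); 3·0 + (-3)·(-1) + 7·(-2)) = (-7, 1, -11)
w2 = Kw1 = (5·(-7) + 1·1 + 3·(-11); 1·(-7) + 5·1 + (-3)·(-11); 3·(-7) + (-3)·1 + 7·(-11)) = (-67, 31, -101)
w3 = Kw2 = (-607, 391, -1001)
w4 = Kw3 = (-5647, 4351, -10001)
Ratio at component: -10001 / -1001 = 9.9910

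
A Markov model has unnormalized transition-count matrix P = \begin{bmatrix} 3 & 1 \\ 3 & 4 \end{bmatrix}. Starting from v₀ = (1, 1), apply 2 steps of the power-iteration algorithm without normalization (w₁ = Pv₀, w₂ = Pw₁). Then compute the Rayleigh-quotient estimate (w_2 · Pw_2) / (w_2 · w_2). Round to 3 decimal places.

λ ≈ 5.366

w1 = Pv₀ = (3·1 + 1·1; 3·1 + 4·1) = (4, 7)
w2 = Pw1 = (3·4 + 1·7; 3·4 + 4·7) = (19, 40)
Pw2 = (97, 217)
w2·Pw2 = 19·97 + 40·217 = 10523; w2·w2 = 19·19 + 40·40 = 1961
λ ≈ 10523/1961 = 5.366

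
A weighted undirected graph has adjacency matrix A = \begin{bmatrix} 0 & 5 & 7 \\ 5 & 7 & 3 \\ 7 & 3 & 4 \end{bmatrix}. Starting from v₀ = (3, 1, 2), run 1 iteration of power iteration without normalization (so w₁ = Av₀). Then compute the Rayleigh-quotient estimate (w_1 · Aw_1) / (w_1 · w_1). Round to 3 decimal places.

13.274

w1 = Av₀ = (0·3 + 5·1 + 7·2; 5·3 + 7·1 + 3·2; 7·3 + 3·1 + 4·2) = (19, 28, 32)
Aw1 = (364, 387, 345)
w1·Aw1 = 19·364 + 28·387 + 32·345 = 28792; w1·w1 = 19·19 + 28·28 + 32·32 = 2169
λ ≈ 28792/2169 = 13.274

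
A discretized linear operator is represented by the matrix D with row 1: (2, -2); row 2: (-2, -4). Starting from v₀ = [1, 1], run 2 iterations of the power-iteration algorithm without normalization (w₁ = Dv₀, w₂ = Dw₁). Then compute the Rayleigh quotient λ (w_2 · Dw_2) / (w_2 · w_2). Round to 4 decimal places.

-4.4000

w1 = Dv₀ = (0, -6)
w2 = Dw1 = (12, 24)
Dw2 = (-24, -120)
w2·Dw2 = 12·(-24) + 24·(-120) = -3168; w2·w2 = 12·12 + 24·24 = 720
λ ≈ -3168/720 = -4.4000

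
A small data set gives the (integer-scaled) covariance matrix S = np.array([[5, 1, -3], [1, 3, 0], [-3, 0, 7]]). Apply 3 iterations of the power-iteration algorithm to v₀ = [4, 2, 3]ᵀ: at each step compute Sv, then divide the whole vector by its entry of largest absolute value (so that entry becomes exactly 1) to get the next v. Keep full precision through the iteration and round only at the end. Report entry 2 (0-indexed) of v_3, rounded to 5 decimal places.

0.11374

Sv0 = (13.000000, 10.000000, 9.000000); divide by 13.000000 → v1 = (1.000000, 0.769231, 0.692308)
Sv1 = (3.692308, 3.307692, 1.846154); divide by 3.692308 → v2 = (1.000000, 0.895833, 0.500000)
Sv2 = (4.395833, 3.687500, 0.500000); divide by 4.395833 → v3 = (1.000000, 0.838863, 0.113744)
Requested entry of v3: 24/211 = 0.11374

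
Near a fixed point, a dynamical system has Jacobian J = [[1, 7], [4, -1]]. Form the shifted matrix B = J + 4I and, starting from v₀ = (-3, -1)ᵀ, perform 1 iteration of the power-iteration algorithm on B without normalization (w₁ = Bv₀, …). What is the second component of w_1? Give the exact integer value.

B = J + 4I has rows (5, 7); (4, 3)
w1 = Bv₀ = (5·(-3) + 7·(-1); 4·(-3) + 3·(-1)) = (-22, -15)
Requested component of w1: -15

-15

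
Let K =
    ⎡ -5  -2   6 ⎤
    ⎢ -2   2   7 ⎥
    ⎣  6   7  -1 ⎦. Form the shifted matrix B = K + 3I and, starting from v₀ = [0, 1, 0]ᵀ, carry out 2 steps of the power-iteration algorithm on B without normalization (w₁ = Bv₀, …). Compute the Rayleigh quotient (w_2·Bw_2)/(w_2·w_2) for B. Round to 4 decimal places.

B = K + 3I has rows (-2, -2, 6); (-2, 5, 7); (6, 7, 2)
w1 = Bv₀ = ((-2)·0 + (-2)·1 + 6·0; (-2)·0 + 5·1 + 7·0; 6·0 + 7·1 + 2·0) = (-2, 5, 7)
w2 = Bw1 = ((-2)·(-2) + (-2)·5 + 6·7; (-2)·(-2) + 5·5 + 7·7; 6·(-2) + 7·5 + 2·7) = (36, 78, 37)
Bw2 = (-6, 577, 836)
w2·Bw2 = 75722; w2·w2 = 8749; μ ≈ 75722/8749 = 8.6549

μ ≈ 8.6549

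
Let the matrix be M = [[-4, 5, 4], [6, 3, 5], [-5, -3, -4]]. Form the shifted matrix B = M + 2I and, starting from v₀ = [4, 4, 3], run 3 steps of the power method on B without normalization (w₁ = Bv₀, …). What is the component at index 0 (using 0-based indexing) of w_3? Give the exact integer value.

171

B = M + 2I has rows (-2, 5, 4); (6, 5, 5); (-5, -3, -2)
w1 = Bv₀ = (24, 59, -38)
w2 = Bw1 = (95, 249, -221)
w3 = Bw2 = (171, 710, -780)
Requested component of w3: 171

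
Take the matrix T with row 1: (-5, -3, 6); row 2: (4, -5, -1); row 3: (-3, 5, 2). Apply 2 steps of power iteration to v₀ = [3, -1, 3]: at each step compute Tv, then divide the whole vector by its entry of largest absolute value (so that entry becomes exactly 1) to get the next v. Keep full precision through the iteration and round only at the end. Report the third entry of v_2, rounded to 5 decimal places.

-0.30000

Tv0 = (6.000000, 14.000000, -8.000000); divide by 14.000000 → v1 = (0.428571, 1.000000, -0.571429)
Tv1 = (-8.571429, -2.714286, 2.571429); divide by -8.571429 → v2 = (1.000000, 0.316667, -0.300000)
Requested entry of v2: 36/-120 = -0.30000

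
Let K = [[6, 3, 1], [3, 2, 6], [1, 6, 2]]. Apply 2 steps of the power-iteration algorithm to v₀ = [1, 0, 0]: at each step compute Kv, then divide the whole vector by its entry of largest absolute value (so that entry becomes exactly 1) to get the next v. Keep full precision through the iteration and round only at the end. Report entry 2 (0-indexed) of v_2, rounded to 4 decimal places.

0.5652

Kv0 = (6.00000, 3.00000, 1.00000); divide by 6.00000 → v1 = (1.00000, 0.50000, 0.16667)
Kv1 = (7.66667, 5.00000, 4.33333); divide by 7.66667 → v2 = (1.00000, 0.65217, 0.56522)
Requested entry of v2: 26/46 = 0.5652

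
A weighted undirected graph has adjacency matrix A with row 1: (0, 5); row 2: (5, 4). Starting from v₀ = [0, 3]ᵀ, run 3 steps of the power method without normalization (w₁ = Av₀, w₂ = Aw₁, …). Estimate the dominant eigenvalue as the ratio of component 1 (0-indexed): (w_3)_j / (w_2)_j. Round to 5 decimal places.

6.43902

w1 = Av₀ = (0·0 + 5·3; 5·0 + 4·3) = (15, 12)
w2 = Aw1 = (0·15 + 5·12; 5·15 + 4·12) = (60, 123)
w3 = Aw2 = (615, 792)
Ratio at component: 792 / 123 = 6.43902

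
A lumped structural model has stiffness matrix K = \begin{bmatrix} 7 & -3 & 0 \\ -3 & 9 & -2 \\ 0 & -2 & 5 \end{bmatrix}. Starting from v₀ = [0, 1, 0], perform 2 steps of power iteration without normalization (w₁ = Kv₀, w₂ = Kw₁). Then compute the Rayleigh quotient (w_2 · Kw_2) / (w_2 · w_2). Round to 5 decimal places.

w1 = Kv₀ = (-3, 9, -2)
w2 = Kw1 = (-48, 94, -28)
Kw2 = (-618, 1046, -328)
w2·Kw2 = (-48)·(-618) + 94·1046 + (-28)·(-328) = 137172; w2·w2 = (-48)·(-48) + 94·94 + (-28)·(-28) = 11924
λ ≈ 137172/11924 = 11.50386

λ ≈ 11.50386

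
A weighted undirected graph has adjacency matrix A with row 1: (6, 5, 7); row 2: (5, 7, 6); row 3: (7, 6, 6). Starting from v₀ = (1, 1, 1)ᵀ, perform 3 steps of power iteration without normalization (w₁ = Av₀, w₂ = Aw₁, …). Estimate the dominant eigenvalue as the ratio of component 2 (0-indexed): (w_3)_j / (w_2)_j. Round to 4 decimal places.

λ ≈ 18.3477

w1 = Av₀ = (6·1 + 5·1 + 7·1; 5·1 + 7·1 + 6·1; 7·1 + 6·1 + 6·1) = (18, 18, 19)
w2 = Aw1 = (6·18 + 5·18 + 7·19; 5·18 + 7·18 + 6·19; 7·18 + 6·18 + 6·19) = (331, 330, 348)
w3 = Aw2 = (6072, 6053, 6385)
Ratio at component: 6385 / 348 = 18.3477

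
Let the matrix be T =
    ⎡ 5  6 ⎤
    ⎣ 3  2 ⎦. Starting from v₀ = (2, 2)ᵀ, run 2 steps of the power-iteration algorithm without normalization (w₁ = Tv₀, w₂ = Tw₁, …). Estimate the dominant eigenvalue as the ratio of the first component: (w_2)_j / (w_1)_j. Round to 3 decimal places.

7.727

w1 = Tv₀ = (22, 10)
w2 = Tw1 = (170, 86)
Ratio at component: 170 / 22 = 7.727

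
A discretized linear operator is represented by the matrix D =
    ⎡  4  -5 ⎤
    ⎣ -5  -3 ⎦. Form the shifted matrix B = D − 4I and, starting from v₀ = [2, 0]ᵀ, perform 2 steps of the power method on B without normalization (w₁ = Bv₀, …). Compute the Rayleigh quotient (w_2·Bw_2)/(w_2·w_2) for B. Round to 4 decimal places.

B = D − 4I has rows (0, -5); (-5, -7)
w1 = Bv₀ = (0·2 + (-5)·0; (-5)·2 + (-7)·0) = (0, -10)
w2 = Bw1 = (0·0 + (-5)·(-10); (-5)·0 + (-7)·(-10)) = (50, 70)
Bw2 = (-350, -740)
w2·Bw2 = -69300; w2·w2 = 7400; μ ≈ -69300/7400 = -9.3649

-9.3649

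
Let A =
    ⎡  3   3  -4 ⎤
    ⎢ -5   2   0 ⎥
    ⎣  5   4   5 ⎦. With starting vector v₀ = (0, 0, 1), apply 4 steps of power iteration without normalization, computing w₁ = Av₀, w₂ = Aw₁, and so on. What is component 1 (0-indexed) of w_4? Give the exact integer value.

w1 = Av₀ = (3·0 + 3·0 + (-4)·1; (-5)·0 + 2·0 + 0·1; 5·0 + 4·0 + 5·1) = (-4, 0, 5)
w2 = Aw1 = (3·(-4) + 3·0 + (-4)·5; (-5)·(-4) + 2·0 + 0·5; 5·(-4) + 4·0 + 5·5) = (-32, 20, 5)
w3 = Aw2 = (-56, 200, -55)
w4 = Aw3 = (652, 680, 245)
The requested component of w4 is 680.

680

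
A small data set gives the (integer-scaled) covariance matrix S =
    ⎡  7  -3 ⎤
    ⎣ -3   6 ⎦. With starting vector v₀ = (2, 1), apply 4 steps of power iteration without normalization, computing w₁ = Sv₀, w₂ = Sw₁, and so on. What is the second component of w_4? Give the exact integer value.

w1 = Sv₀ = (7·2 + (-3)·1; (-3)·2 + 6·1) = (11, 0)
w2 = Sw1 = (7·11 + (-3)·0; (-3)·11 + 6·0) = (77, -33)
w3 = Sw2 = (638, -429)
w4 = Sw3 = (5753, -4488)
The requested component of w4 is -4488.

-4488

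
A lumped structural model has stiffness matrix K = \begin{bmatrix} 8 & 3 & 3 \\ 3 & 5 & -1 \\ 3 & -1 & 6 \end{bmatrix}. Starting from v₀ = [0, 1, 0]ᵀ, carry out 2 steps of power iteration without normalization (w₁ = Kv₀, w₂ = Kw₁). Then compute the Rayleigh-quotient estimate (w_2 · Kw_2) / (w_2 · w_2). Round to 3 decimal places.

λ ≈ 9.420

w1 = Kv₀ = (3, 5, -1)
w2 = Kw1 = (36, 35, -2)
Kw2 = (387, 285, 61)
w2·Kw2 = 36·387 + 35·285 + (-2)·61 = 23785; w2·w2 = 36·36 + 35·35 + (-2)·(-2) = 2525
λ ≈ 23785/2525 = 9.420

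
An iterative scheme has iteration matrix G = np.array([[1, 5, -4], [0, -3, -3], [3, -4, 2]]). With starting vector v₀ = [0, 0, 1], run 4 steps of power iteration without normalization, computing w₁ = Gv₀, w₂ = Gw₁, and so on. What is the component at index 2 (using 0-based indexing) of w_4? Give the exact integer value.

w1 = Gv₀ = (-4, -3, 2)
w2 = Gw1 = (-27, 3, 4)
w3 = Gw2 = (-28, -21, -85)
w4 = Gw3 = (207, 318, -170)
The requested component of w4 is -170.

-170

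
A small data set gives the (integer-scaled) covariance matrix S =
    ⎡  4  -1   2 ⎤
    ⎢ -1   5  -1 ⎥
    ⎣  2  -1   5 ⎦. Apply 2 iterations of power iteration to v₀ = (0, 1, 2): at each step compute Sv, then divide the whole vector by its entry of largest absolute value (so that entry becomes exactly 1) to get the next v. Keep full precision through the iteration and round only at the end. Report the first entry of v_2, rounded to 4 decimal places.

Sv0 = (3.00000, 3.00000, 9.00000); divide by 9.00000 → v1 = (0.33333, 0.33333, 1.00000)
Sv1 = (3.00000, 0.33333, 5.33333); divide by 5.33333 → v2 = (0.56250, 0.06250, 1.00000)
Requested entry of v2: 27/48 = 0.5625

0.5625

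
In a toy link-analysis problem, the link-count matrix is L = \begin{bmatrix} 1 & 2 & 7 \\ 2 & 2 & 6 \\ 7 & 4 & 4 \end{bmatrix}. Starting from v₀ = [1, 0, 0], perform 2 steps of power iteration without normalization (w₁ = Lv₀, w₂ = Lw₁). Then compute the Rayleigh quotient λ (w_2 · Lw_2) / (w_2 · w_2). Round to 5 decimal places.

w1 = Lv₀ = (1, 2, 7)
w2 = Lw1 = (54, 48, 43)
Lw2 = (451, 462, 742)
w2·Lw2 = 54·451 + 48·462 + 43·742 = 78436; w2·w2 = 54·54 + 48·48 + 43·43 = 7069
λ ≈ 78436/7069 = 11.09577

λ ≈ 11.09577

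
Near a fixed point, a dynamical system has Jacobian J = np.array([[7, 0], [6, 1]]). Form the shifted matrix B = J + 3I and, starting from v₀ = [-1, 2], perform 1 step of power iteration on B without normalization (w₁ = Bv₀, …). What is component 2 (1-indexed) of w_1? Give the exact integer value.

B = J + 3I has rows (10, 0); (6, 4)
w1 = Bv₀ = (10·(-1) + 0·2; 6·(-1) + 4·2) = (-10, 2)
Requested component of w1: 2

2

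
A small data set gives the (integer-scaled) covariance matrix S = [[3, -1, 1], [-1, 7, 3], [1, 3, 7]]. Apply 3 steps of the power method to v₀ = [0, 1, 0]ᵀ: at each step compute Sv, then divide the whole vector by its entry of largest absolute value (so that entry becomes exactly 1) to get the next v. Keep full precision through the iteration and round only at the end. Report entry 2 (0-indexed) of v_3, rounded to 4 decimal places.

Sv0 = (-1.00000, 7.00000, 3.00000); divide by 7.00000 → v1 = (-0.14286, 1.00000, 0.42857)
Sv1 = (-1.00000, 8.42857, 5.85714); divide by 8.42857 → v2 = (-0.11864, 1.00000, 0.69492)
Sv2 = (-0.66102, 9.20339, 7.74576); divide by 9.20339 → v3 = (-0.07182, 1.00000, 0.84162)
Requested entry of v3: 457/543 = 0.8416

0.8416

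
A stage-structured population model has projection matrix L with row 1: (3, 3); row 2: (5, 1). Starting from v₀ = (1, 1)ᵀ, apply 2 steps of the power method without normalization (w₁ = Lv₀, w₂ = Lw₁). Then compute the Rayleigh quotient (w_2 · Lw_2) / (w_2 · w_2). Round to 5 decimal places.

w1 = Lv₀ = (3·1 + 3·1; 5·1 + 1·1) = (6, 6)
w2 = Lw1 = (3·6 + 3·6; 5·6 + 1·6) = (36, 36)
Lw2 = (216, 216)
w2·Lw2 = 36·216 + 36·216 = 15552; w2·w2 = 36·36 + 36·36 = 2592
λ ≈ 15552/2592 = 6.00000

6.00000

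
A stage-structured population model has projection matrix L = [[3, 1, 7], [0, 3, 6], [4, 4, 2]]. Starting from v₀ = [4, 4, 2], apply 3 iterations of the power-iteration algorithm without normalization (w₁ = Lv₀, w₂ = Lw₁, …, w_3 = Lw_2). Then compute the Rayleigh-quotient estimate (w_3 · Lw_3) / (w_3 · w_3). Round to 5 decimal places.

w1 = Lv₀ = (3·4 + 1·4 + 7·2; 0·4 + 3·4 + 6·2; 4·4 + 4·4 + 2·2) = (30, 24, 36)
w2 = Lw1 = (3·30 + 1·24 + 7·36; 0·30 + 3·24 + 6·36; 4·30 + 4·24 + 2·36) = (366, 288, 288)
w3 = Lw2 = (3402, 2592, 3192)
Lw3 = (35142, 26928, 30360)
w3·Lw3 = 3402·35142 + 2592·26928 + 3192·30360 = 286259580; w3·w3 = 3402·3402 + 2592·2592 + 3192·3192 = 28480932
λ ≈ 286259580/28480932 = 10.05092

10.05092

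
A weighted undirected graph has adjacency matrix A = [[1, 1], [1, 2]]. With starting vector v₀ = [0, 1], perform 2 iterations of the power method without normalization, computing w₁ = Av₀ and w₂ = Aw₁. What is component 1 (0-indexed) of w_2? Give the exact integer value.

5

w1 = Av₀ = (1·0 + 1·1; 1·0 + 2·1) = (1, 2)
w2 = Aw1 = (1·1 + 1·2; 1·1 + 2·2) = (3, 5)
The requested component of w2 is 5.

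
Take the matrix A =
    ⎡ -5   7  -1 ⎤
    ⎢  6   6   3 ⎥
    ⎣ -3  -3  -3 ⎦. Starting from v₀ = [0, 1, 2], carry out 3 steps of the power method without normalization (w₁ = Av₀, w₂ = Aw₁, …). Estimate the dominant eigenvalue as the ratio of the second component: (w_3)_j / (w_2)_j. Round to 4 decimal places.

10.4800

w1 = Av₀ = ((-5)·0 + 7·1 + (-1)·2; 6·0 + 6·1 + 3·2; (-3)·0 + (-3)·1 + (-3)·2) = (5, 12, -9)
w2 = Aw1 = ((-5)·5 + 7·12 + (-1)·(-9); 6·5 + 6·12 + 3·(-9); (-3)·5 + (-3)·12 + (-3)·(-9)) = (68, 75, -24)
w3 = Aw2 = (209, 786, -357)
Ratio at component: 786 / 75 = 10.4800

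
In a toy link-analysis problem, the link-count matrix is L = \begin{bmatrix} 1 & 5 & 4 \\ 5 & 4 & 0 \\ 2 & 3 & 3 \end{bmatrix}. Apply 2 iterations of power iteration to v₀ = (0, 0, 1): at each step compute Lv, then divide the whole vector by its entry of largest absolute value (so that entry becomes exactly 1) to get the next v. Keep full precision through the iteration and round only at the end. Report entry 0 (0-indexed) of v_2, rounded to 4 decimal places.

0.8000

Lv0 = (4.00000, 0.00000, 3.00000); divide by 4.00000 → v1 = (1.00000, 0.00000, 0.75000)
Lv1 = (4.00000, 5.00000, 4.25000); divide by 5.00000 → v2 = (0.80000, 1.00000, 0.85000)
Requested entry of v2: 16/20 = 0.8000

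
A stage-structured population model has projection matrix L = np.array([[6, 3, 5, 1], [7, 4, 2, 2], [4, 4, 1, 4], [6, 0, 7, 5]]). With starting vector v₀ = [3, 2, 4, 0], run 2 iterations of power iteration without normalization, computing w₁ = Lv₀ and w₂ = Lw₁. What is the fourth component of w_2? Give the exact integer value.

662

w1 = Lv₀ = (6·3 + 3·2 + 5·4 + 1·0; 7·3 + 4·2 + 2·4 + 2·0; 4·3 + 4·2 + 1·4 + 4·0; 6·3 + 0·2 + 7·4 + 5·0) = (44, 37, 24, 46)
w2 = Lw1 = (6·44 + 3·37 + 5·24 + 1·46; 7·44 + 4·37 + 2·24 + 2·46; 4·44 + 4·37 + 1·24 + 4·46; 6·44 + 0·37 + 7·24 + 5·46) = (541, 596, 532, 662)
The requested component of w2 is 662.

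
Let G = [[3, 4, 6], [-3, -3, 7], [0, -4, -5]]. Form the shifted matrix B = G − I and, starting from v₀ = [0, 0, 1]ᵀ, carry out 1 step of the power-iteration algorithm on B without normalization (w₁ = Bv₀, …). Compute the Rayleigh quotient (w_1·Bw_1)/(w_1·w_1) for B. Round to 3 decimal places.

B = G − I has rows (2, 4, 6); (-3, -4, 7); (0, -4, -6)
w1 = Bv₀ = (2·0 + 4·0 + 6·1; (-3)·0 + (-4)·0 + 7·1; 0·0 + (-4)·0 + (-6)·1) = (6, 7, -6)
Bw1 = (4, -88, 8)
w1·Bw1 = -640; w1·w1 = 121; μ ≈ -640/121 = -5.289

-5.289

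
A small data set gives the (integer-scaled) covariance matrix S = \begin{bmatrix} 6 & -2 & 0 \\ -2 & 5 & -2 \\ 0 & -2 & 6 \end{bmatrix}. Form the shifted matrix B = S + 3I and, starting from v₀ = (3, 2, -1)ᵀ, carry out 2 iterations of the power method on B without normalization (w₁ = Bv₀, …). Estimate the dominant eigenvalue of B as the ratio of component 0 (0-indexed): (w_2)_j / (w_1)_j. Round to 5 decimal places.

7.95652

B = S + 3I has rows (9, -2, 0); (-2, 8, -2); (0, -2, 9)
w1 = Bv₀ = (9·3 + (-2)·2 + 0·(-1); (-2)·3 + 8·2 + (-2)·(-1); 0·3 + (-2)·2 + 9·(-1)) = (23, 12, -13)
w2 = Bw1 = (9·23 + (-2)·12 + 0·(-13); (-2)·23 + 8·12 + (-2)·(-13); 0·23 + (-2)·12 + 9·(-13)) = (183, 76, -141)
Ratio: 183/23 = 7.95652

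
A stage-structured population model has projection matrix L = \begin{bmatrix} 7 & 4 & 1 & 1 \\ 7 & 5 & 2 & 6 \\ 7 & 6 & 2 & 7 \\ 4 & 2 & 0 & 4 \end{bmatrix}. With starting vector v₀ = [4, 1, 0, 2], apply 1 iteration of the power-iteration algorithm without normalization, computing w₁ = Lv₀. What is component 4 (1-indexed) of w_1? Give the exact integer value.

w1 = Lv₀ = (34, 45, 48, 26)
The requested component of w1 is 26.

26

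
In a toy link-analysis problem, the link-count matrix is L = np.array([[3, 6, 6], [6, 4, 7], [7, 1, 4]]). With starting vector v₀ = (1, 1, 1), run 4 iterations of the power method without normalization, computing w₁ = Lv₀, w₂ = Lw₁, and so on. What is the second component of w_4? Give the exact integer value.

w1 = Lv₀ = (3·1 + 6·1 + 6·1; 6·1 + 4·1 + 7·1; 7·1 + 1·1 + 4·1) = (15, 17, 12)
w2 = Lw1 = (3·15 + 6·17 + 6·12; 6·15 + 4·17 + 7·12; 7·15 + 1·17 + 4·12) = (219, 242, 170)
w3 = Lw2 = (3129, 3472, 2455)
w4 = Lw3 = (44949, 49847, 35195)
The requested component of w4 is 49847.

49847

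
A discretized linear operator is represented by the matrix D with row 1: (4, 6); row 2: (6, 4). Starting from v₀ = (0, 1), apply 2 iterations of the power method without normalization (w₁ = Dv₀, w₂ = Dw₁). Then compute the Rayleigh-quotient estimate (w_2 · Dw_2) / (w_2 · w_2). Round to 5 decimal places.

λ ≈ 9.98083

w1 = Dv₀ = (4·0 + 6·1; 6·0 + 4·1) = (6, 4)
w2 = Dw1 = (4·6 + 6·4; 6·6 + 4·4) = (48, 52)
Dw2 = (504, 496)
w2·Dw2 = 48·504 + 52·496 = 49984; w2·w2 = 48·48 + 52·52 = 5008
λ ≈ 49984/5008 = 9.98083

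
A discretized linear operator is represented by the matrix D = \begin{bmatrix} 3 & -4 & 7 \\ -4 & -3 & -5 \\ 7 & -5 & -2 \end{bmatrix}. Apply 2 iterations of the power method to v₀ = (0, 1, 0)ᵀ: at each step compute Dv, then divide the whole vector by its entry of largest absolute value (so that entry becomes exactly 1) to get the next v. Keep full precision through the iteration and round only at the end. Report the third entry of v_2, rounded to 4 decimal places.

-0.0600

Dv0 = (-4.00000, -3.00000, -5.00000); divide by -5.00000 → v1 = (0.80000, 0.60000, 1.00000)
Dv1 = (7.00000, -10.00000, 0.60000); divide by -10.00000 → v2 = (-0.70000, 1.00000, -0.06000)
Requested entry of v2: -3/50 = -0.0600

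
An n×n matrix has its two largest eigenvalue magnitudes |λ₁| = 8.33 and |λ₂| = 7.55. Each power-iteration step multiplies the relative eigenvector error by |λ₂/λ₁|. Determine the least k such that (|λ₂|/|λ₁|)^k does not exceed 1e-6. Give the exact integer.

141

|λ₂/λ₁| = 7.55/8.33 = 0.90636
Need k ≥ ln(1e-6) / ln(0.90636) = -13.8155 / -0.0983 ≈ 140.522
Smallest integer k satisfying the bound: 141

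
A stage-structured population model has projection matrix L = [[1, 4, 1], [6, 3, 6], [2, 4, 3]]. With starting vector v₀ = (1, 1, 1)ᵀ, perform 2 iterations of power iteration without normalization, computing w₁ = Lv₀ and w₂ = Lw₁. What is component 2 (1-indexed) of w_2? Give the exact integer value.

w1 = Lv₀ = (6, 15, 9)
w2 = Lw1 = (75, 135, 99)
The requested component of w2 is 135.

135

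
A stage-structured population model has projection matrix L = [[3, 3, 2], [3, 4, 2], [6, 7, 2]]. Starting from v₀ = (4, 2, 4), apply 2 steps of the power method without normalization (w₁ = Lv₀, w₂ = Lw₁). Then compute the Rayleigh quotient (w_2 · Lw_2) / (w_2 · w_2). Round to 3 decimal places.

9.862

w1 = Lv₀ = (3·4 + 3·2 + 2·4; 3·4 + 4·2 + 2·4; 6·4 + 7·2 + 2·4) = (26, 28, 46)
w2 = Lw1 = (3·26 + 3·28 + 2·46; 3·26 + 4·28 + 2·46; 6·26 + 7·28 + 2·46) = (254, 282, 444)
Lw2 = (2496, 2778, 4386)
w2·Lw2 = 254·2496 + 282·2778 + 444·4386 = 3364764; w2·w2 = 254·254 + 282·282 + 444·444 = 341176
λ ≈ 3364764/341176 = 9.862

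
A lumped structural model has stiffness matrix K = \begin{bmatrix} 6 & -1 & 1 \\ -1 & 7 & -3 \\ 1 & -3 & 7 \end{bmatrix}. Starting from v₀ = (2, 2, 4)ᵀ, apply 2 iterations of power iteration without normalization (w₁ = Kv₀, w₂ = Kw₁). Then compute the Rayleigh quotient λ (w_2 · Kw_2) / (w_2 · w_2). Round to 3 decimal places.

9.685

w1 = Kv₀ = (6·2 + (-1)·2 + 1·4; (-1)·2 + 7·2 + (-3)·4; 1·2 + (-3)·2 + 7·4) = (14, 0, 24)
w2 = Kw1 = (6·14 + (-1)·0 + 1·24; (-1)·14 + 7·0 + (-3)·24; 1·14 + (-3)·0 + 7·24) = (108, -86, 182)
Kw2 = (916, -1256, 1640)
w2·Kw2 = 108·916 + (-86)·(-1256) + 182·1640 = 505424; w2·w2 = 108·108 + (-86)·(-86) + 182·182 = 52184
λ ≈ 505424/52184 = 9.685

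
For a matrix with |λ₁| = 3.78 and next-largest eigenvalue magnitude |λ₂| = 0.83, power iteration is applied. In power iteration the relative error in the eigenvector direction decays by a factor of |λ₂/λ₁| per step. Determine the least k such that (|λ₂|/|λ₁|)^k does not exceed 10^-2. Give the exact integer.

|λ₂/λ₁| = 0.83/3.78 = 0.21958
Need k ≥ ln(10^-2) / ln(0.21958) = -4.6052 / -1.5161 ≈ 3.038
Smallest integer k satisfying the bound: 4

4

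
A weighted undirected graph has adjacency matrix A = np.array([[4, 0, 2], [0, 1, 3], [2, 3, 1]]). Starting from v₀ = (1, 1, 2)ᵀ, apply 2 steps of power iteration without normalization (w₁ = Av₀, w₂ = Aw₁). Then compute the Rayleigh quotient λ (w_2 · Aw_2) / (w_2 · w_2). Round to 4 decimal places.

5.5153

w1 = Av₀ = (4·1 + 0·1 + 2·2; 0·1 + 1·1 + 3·2; 2·1 + 3·1 + 1·2) = (8, 7, 7)
w2 = Aw1 = (4·8 + 0·7 + 2·7; 0·8 + 1·7 + 3·7; 2·8 + 3·7 + 1·7) = (46, 28, 44)
Aw2 = (272, 160, 220)
w2·Aw2 = 46·272 + 28·160 + 44·220 = 26672; w2·w2 = 46·46 + 28·28 + 44·44 = 4836
λ ≈ 26672/4836 = 5.5153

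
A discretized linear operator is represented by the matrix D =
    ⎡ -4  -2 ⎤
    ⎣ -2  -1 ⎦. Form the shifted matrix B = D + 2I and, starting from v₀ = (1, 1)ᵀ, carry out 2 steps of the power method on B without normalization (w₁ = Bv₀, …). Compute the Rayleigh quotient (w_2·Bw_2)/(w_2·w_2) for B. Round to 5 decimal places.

B = D + 2I has rows (-2, -2); (-2, 1)
w1 = Bv₀ = ((-2)·1 + (-2)·1; (-2)·1 + 1·1) = (-4, -1)
w2 = Bw1 = ((-2)·(-4) + (-2)·(-1); (-2)·(-4) + 1·(-1)) = (10, 7)
Bw2 = (-34, -13)
w2·Bw2 = -431; w2·w2 = 149; μ ≈ -431/149 = -2.89262

-2.89262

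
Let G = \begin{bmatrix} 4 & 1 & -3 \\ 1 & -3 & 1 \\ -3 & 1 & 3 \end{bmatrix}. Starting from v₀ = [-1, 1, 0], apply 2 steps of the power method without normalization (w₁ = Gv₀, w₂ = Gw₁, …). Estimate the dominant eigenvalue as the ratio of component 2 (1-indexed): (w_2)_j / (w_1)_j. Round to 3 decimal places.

-3.250

w1 = Gv₀ = (-3, -4, 4)
w2 = Gw1 = (-28, 13, 17)
Ratio at component: 13 / -4 = -3.250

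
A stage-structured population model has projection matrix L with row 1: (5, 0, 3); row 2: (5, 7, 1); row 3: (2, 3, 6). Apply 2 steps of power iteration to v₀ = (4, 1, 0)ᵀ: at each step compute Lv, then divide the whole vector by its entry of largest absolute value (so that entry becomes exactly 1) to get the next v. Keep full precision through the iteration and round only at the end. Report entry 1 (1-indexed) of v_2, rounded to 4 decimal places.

0.4433

Lv0 = (20.00000, 27.00000, 11.00000); divide by 27.00000 → v1 = (0.74074, 1.00000, 0.40741)
Lv1 = (4.92593, 11.11111, 6.92593); divide by 11.11111 → v2 = (0.44333, 1.00000, 0.62333)
Requested entry of v2: 133/300 = 0.4433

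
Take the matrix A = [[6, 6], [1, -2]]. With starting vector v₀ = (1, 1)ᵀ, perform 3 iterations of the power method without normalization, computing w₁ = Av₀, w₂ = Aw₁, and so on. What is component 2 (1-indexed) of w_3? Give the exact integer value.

w1 = Av₀ = (12, -1)
w2 = Aw1 = (66, 14)
w3 = Aw2 = (480, 38)
The requested component of w3 is 38.

38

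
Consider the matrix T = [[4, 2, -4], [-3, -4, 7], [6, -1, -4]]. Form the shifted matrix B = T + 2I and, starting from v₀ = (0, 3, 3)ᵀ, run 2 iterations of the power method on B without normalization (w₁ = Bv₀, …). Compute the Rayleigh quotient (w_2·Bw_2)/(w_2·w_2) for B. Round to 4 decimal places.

B = T + 2I has rows (6, 2, -4); (-3, -2, 7); (6, -1, -2)
w1 = Bv₀ = (6·0 + 2·3 + (-4)·3; (-3)·0 + (-2)·3 + 7·3; 6·0 + (-1)·3 + (-2)·3) = (-6, 15, -9)
w2 = Bw1 = (6·(-6) + 2·15 + (-4)·(-9); (-3)·(-6) + (-2)·15 + 7·(-9); 6·(-6) + (-1)·15 + (-2)·(-9)) = (30, -75, -33)
Bw2 = (162, -171, 321)
w2·Bw2 = 7092; w2·w2 = 7614; μ ≈ 7092/7614 = 0.9314

0.9314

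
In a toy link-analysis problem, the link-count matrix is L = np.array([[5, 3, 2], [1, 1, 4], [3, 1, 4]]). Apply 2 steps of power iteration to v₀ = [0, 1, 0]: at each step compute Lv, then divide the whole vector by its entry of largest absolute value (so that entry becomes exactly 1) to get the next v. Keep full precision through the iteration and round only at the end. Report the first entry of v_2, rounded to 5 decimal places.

Lv0 = (3.000000, 1.000000, 1.000000); divide by 3.000000 → v1 = (1.000000, 0.333333, 0.333333)
Lv1 = (6.666667, 2.666667, 4.666667); divide by 6.666667 → v2 = (1.000000, 0.400000, 0.700000)
Requested entry of v2: 20/20 = 1.00000

1.00000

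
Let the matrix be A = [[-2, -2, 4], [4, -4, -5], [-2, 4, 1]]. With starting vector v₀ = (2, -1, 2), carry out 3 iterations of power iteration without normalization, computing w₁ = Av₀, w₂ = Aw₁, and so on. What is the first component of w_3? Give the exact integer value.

w1 = Av₀ = (6, 2, -6)
w2 = Aw1 = (-40, 46, -10)
w3 = Aw2 = (-52, -294, 254)
The requested component of w3 is -52.

-52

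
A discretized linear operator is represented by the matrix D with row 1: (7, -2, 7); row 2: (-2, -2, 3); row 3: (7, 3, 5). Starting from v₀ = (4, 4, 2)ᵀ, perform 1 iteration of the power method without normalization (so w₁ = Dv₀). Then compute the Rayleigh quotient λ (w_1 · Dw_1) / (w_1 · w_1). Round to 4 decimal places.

11.3291

w1 = Dv₀ = (7·4 + (-2)·4 + 7·2; (-2)·4 + (-2)·4 + 3·2; 7·4 + 3·4 + 5·2) = (34, -10, 50)
Dw1 = (608, 102, 458)
w1·Dw1 = 34·608 + (-10)·102 + 50·458 = 42552; w1·w1 = 34·34 + (-10)·(-10) + 50·50 = 3756
λ ≈ 42552/3756 = 11.3291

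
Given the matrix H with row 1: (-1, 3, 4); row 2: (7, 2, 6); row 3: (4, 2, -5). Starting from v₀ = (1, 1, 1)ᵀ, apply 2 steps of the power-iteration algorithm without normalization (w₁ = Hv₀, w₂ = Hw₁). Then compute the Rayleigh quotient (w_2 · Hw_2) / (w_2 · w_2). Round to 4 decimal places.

w1 = Hv₀ = (6, 15, 1)
w2 = Hw1 = (43, 78, 49)
Hw2 = (387, 751, 83)
w2·Hw2 = 43·387 + 78·751 + 49·83 = 79286; w2·w2 = 43·43 + 78·78 + 49·49 = 10334
λ ≈ 79286/10334 = 7.6723

λ ≈ 7.6723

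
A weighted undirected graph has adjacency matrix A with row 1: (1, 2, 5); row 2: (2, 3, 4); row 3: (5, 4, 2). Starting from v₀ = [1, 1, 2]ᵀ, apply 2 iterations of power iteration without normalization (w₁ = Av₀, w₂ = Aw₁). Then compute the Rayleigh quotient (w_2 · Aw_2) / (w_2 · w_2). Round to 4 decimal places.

λ ≈ 9.4323

w1 = Av₀ = (13, 13, 13)
w2 = Aw1 = (104, 117, 143)
Aw2 = (1053, 1131, 1274)
w2·Aw2 = 104·1053 + 117·1131 + 143·1274 = 424021; w2·w2 = 104·104 + 117·117 + 143·143 = 44954
λ ≈ 424021/44954 = 9.4323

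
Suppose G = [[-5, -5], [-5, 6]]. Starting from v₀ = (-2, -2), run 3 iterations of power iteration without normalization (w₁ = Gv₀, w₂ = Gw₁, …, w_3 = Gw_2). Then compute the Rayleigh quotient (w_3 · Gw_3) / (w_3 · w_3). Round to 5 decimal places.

λ ≈ -2.39633

w1 = Gv₀ = (20, -2)
w2 = Gw1 = (-90, -112)
w3 = Gw2 = (1010, -222)
Gw3 = (-3940, -6382)
w3·Gw3 = 1010·(-3940) + (-222)·(-6382) = -2562596; w3·w3 = 1010·1010 + (-222)·(-222) = 1069384
λ ≈ -2562596/1069384 = -2.39633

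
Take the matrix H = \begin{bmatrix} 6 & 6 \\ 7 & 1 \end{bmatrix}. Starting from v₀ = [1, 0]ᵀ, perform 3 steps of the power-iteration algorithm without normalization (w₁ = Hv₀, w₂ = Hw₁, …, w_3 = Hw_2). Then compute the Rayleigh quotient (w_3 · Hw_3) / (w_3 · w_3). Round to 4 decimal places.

w1 = Hv₀ = (6, 7)
w2 = Hw1 = (78, 49)
w3 = Hw2 = (762, 595)
Hw3 = (8142, 5929)
w3·Hw3 = 762·8142 + 595·5929 = 9731959; w3·w3 = 762·762 + 595·595 = 934669
λ ≈ 9731959/934669 = 10.4122

λ ≈ 10.4122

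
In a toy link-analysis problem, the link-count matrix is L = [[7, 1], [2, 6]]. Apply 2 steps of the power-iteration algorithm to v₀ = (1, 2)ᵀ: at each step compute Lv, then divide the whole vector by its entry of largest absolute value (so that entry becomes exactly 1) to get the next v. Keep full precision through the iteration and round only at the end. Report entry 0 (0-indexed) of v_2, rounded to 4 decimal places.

Lv0 = (9.00000, 14.00000); divide by 14.00000 → v1 = (0.64286, 1.00000)
Lv1 = (5.50000, 7.28571); divide by 7.28571 → v2 = (0.75490, 1.00000)
Requested entry of v2: 77/102 = 0.7549

0.7549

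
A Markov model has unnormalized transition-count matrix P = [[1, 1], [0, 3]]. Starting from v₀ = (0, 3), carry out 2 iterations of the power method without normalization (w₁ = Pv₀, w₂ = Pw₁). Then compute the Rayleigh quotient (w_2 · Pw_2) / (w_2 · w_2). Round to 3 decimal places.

w1 = Pv₀ = (3, 9)
w2 = Pw1 = (12, 27)
Pw2 = (39, 81)
w2·Pw2 = 12·39 + 27·81 = 2655; w2·w2 = 12·12 + 27·27 = 873
λ ≈ 2655/873 = 3.041

3.041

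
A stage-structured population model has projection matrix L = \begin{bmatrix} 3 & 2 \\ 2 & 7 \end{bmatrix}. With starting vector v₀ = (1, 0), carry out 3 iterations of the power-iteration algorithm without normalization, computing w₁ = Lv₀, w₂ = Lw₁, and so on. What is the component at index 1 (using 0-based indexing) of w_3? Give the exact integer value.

166

w1 = Lv₀ = (3·1 + 2·0; 2·1 + 7·0) = (3, 2)
w2 = Lw1 = (3·3 + 2·2; 2·3 + 7·2) = (13, 20)
w3 = Lw2 = (79, 166)
The requested component of w3 is 166.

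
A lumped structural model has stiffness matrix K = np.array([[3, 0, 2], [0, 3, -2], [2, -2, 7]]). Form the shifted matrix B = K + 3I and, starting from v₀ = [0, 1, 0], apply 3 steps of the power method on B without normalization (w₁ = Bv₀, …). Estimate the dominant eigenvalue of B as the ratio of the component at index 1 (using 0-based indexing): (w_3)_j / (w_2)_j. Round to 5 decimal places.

B = K + 3I has rows (6, 0, 2); (0, 6, -2); (2, -2, 10)
w1 = Bv₀ = (6·0 + 0·1 + 2·0; 0·0 + 6·1 + (-2)·0; 2·0 + (-2)·1 + 10·0) = (0, 6, -2)
w2 = Bw1 = (6·0 + 0·6 + 2·(-2); 0·0 + 6·6 + (-2)·(-2); 2·0 + (-2)·6 + 10·(-2)) = (-4, 40, -32)
w3 = Bw2 = (-88, 304, -408)
Ratio: 304/40 = 7.60000

μ ≈ 7.60000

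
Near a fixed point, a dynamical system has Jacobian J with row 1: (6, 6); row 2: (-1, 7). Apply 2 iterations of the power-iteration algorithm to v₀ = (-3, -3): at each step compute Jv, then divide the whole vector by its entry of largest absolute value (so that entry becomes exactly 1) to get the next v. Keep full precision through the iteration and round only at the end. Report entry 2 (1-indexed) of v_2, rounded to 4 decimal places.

Jv0 = (-36.00000, -18.00000); divide by -36.00000 → v1 = (1.00000, 0.50000)
Jv1 = (9.00000, 2.50000); divide by 9.00000 → v2 = (1.00000, 0.27778)
Requested entry of v2: -90/-324 = 0.2778

0.2778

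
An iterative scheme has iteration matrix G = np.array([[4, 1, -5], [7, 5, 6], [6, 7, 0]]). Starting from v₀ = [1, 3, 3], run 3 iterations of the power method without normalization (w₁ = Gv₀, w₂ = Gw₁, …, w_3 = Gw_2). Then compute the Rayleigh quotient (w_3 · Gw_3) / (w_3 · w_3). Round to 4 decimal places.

w1 = Gv₀ = (4·1 + 1·3 + (-5)·3; 7·1 + 5·3 + 6·3; 6·1 + 7·3 + 0·3) = (-8, 40, 27)
w2 = Gw1 = (4·(-8) + 1·40 + (-5)·27; 7·(-8) + 5·40 + 6·27; 6·(-8) + 7·40 + 0·27) = (-127, 306, 232)
w3 = Gw2 = (-1362, 2033, 1380)
Gw3 = (-10315, 8911, 6059)
w3·Gw3 = (-1362)·(-10315) + 2033·8911 + 1380·6059 = 40526513; w3·w3 = (-1362)·(-1362) + 2033·2033 + 1380·1380 = 7892533
λ ≈ 40526513/7892533 = 5.1348

λ ≈ 5.1348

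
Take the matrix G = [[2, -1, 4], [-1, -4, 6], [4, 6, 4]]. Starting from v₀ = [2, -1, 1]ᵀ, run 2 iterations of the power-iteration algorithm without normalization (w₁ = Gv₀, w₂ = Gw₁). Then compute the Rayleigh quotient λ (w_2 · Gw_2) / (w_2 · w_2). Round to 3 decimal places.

w1 = Gv₀ = (9, 8, 6)
w2 = Gw1 = (34, -5, 108)
Gw2 = (505, 634, 538)
w2·Gw2 = 34·505 + (-5)·634 + 108·538 = 72104; w2·w2 = 34·34 + (-5)·(-5) + 108·108 = 12845
λ ≈ 72104/12845 = 5.613

λ ≈ 5.613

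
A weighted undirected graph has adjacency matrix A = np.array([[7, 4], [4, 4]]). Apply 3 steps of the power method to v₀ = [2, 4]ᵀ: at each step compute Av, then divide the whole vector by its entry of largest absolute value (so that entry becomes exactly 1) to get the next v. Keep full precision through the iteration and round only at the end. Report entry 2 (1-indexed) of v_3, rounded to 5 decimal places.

0.69461

Av0 = (30.000000, 24.000000); divide by 30.000000 → v1 = (1.000000, 0.800000)
Av1 = (10.200000, 7.200000); divide by 10.200000 → v2 = (1.000000, 0.705882)
Av2 = (9.823529, 6.823529); divide by 9.823529 → v3 = (1.000000, 0.694611)
Requested entry of v3: 2088/3006 = 0.69461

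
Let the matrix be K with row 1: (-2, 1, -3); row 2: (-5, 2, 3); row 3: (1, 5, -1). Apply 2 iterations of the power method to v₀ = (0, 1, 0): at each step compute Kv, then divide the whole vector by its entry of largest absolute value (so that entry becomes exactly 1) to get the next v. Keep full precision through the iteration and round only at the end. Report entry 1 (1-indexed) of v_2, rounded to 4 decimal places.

1.0000

Kv0 = (1.00000, 2.00000, 5.00000); divide by 5.00000 → v1 = (0.20000, 0.40000, 1.00000)
Kv1 = (-3.00000, 2.80000, 1.20000); divide by -3.00000 → v2 = (1.00000, -0.93333, -0.40000)
Requested entry of v2: -15/-15 = 1.0000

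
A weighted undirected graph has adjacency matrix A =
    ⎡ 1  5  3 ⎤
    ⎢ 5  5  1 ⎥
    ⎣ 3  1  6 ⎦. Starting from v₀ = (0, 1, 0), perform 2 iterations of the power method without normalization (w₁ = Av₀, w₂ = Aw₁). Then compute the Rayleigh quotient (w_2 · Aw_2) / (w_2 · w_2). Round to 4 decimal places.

λ ≈ 9.7984

w1 = Av₀ = (5, 5, 1)
w2 = Aw1 = (33, 51, 26)
Aw2 = (366, 446, 306)
w2·Aw2 = 33·366 + 51·446 + 26·306 = 42780; w2·w2 = 33·33 + 51·51 + 26·26 = 4366
λ ≈ 42780/4366 = 9.7984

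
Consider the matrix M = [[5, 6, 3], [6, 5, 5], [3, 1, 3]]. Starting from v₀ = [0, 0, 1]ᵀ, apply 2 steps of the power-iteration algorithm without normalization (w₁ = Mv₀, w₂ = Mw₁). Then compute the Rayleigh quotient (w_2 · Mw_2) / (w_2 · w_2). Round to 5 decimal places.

w1 = Mv₀ = (5·0 + 6·0 + 3·1; 6·0 + 5·0 + 5·1; 3·0 + 1·0 + 3·1) = (3, 5, 3)
w2 = Mw1 = (5·3 + 6·5 + 3·3; 6·3 + 5·5 + 5·3; 3·3 + 1·5 + 3·3) = (54, 58, 23)
Mw2 = (687, 729, 289)
w2·Mw2 = 54·687 + 58·729 + 23·289 = 86027; w2·w2 = 54·54 + 58·58 + 23·23 = 6809
λ ≈ 86027/6809 = 12.63431

12.63431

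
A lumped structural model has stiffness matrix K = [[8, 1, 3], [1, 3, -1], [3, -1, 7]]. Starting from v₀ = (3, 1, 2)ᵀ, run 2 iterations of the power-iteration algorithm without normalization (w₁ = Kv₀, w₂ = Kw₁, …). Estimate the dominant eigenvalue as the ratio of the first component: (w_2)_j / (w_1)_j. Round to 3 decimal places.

10.258

w1 = Kv₀ = (8·3 + 1·1 + 3·2; 1·3 + 3·1 + (-1)·2; 3·3 + (-1)·1 + 7·2) = (31, 4, 22)
w2 = Kw1 = (8·31 + 1·4 + 3·22; 1·31 + 3·4 + (-1)·22; 3·31 + (-1)·4 + 7·22) = (318, 21, 243)
Ratio at component: 318 / 31 = 10.258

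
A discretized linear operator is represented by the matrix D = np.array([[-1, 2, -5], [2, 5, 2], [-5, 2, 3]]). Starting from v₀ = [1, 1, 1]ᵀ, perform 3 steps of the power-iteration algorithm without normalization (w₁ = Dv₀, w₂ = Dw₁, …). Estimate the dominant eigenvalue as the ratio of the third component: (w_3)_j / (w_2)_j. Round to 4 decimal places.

w1 = Dv₀ = ((-1)·1 + 2·1 + (-5)·1; 2·1 + 5·1 + 2·1; (-5)·1 + 2·1 + 3·1) = (-4, 9, 0)
w2 = Dw1 = ((-1)·(-4) + 2·9 + (-5)·0; 2·(-4) + 5·9 + 2·0; (-5)·(-4) + 2·9 + 3·0) = (22, 37, 38)
w3 = Dw2 = (-138, 305, 78)
Ratio at component: 78 / 38 = 2.0526

2.0526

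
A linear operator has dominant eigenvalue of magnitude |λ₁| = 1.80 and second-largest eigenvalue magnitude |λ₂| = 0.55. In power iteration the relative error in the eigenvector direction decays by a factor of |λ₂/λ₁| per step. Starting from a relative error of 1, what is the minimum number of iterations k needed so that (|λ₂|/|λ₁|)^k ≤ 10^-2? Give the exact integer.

|λ₂/λ₁| = 0.55/1.80 = 0.30556
Need k ≥ ln(10^-2) / ln(0.30556) = -4.6052 / -1.1856 ≈ 3.884
Smallest integer k satisfying the bound: 4

4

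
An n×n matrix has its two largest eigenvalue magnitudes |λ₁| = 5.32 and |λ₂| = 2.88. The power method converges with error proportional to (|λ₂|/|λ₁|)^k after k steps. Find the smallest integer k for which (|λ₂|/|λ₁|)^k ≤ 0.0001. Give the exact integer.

|λ₂/λ₁| = 2.88/5.32 = 0.54135
Need k ≥ ln(0.0001) / ln(0.54135) = -9.2103 / -0.6137 ≈ 15.008
Smallest integer k satisfying the bound: 16

16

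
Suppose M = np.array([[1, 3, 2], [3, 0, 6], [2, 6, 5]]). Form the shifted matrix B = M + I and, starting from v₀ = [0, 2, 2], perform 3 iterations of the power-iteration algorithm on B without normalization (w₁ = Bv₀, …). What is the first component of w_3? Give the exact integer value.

1280

B = M + I has rows (2, 3, 2); (3, 1, 6); (2, 6, 6)
w1 = Bv₀ = (10, 14, 24)
w2 = Bw1 = (110, 188, 248)
w3 = Bw2 = (1280, 2006, 2836)
Requested component of w3: 1280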